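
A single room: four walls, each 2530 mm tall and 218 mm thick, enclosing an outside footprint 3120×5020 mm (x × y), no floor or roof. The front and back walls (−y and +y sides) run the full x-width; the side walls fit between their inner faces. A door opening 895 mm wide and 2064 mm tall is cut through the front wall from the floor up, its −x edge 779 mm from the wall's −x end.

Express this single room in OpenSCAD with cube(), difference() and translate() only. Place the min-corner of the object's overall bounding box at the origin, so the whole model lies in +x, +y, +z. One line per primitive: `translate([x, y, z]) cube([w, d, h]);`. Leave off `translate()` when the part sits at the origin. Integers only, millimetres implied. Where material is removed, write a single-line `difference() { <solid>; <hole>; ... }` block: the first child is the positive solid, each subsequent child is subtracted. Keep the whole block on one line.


difference() { cube([3120, 218, 2530]); translate([779, 0, 0]) cube([895, 218, 2064]); }
translate([0, 4802, 0]) cube([3120, 218, 2530]);
translate([0, 218, 0]) cube([218, 4584, 2530]);
translate([2902, 218, 0]) cube([218, 4584, 2530]);


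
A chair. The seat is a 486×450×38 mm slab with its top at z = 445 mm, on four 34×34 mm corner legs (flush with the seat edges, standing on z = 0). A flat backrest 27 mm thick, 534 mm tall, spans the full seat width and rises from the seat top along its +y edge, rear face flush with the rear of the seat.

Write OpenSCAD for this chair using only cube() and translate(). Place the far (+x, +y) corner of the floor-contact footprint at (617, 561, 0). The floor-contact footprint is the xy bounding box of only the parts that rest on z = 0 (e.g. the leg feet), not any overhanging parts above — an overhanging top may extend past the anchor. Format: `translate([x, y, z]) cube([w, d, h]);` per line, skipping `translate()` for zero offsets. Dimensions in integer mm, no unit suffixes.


translate([131, 111, 407]) cube([486, 450, 38]);
translate([131, 111, 0]) cube([34, 34, 407]);
translate([583, 111, 0]) cube([34, 34, 407]);
translate([131, 527, 0]) cube([34, 34, 407]);
translate([583, 527, 0]) cube([34, 34, 407]);
translate([131, 534, 445]) cube([486, 27, 534]);


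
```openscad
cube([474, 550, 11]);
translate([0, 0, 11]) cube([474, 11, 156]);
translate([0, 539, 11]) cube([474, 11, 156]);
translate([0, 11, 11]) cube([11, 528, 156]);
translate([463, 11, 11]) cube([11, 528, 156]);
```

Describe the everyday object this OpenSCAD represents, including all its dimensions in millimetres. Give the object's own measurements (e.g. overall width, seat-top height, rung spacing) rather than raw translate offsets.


An open-topped rectangular box: outside dimensions 474×550×167 mm, with a uniform wall and base thickness of 11 mm. The base is a full 474×550 slab on the floor; four walls sit on top of the base. The front and back walls (the −y and +y sides) span the full width; the two side walls fit between them.


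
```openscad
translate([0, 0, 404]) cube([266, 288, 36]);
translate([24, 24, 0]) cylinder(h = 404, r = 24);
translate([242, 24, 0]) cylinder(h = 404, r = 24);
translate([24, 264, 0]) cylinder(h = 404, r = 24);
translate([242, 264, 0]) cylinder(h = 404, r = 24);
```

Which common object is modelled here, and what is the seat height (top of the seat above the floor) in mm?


A stool. The seat height is 440 mm.

A 266×288×36 slab at z = 404 on four corner cylinders — a stool. The seat top is 404 + 36 = 440 mm.


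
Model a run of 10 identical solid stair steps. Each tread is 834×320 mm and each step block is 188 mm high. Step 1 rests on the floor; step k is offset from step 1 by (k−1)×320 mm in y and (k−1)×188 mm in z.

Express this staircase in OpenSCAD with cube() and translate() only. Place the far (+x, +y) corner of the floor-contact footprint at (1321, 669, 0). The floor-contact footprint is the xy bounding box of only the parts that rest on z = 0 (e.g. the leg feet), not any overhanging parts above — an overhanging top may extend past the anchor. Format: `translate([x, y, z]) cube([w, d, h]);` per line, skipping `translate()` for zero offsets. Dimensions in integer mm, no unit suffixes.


translate([487, 349, 0]) cube([834, 320, 188]);
translate([487, 669, 188]) cube([834, 320, 188]);
translate([487, 989, 376]) cube([834, 320, 188]);
translate([487, 1309, 564]) cube([834, 320, 188]);
translate([487, 1629, 752]) cube([834, 320, 188]);
translate([487, 1949, 940]) cube([834, 320, 188]);
translate([487, 2269, 1128]) cube([834, 320, 188]);
translate([487, 2589, 1316]) cube([834, 320, 188]);
translate([487, 2909, 1504]) cube([834, 320, 188]);
translate([487, 3229, 1692]) cube([834, 320, 188]);


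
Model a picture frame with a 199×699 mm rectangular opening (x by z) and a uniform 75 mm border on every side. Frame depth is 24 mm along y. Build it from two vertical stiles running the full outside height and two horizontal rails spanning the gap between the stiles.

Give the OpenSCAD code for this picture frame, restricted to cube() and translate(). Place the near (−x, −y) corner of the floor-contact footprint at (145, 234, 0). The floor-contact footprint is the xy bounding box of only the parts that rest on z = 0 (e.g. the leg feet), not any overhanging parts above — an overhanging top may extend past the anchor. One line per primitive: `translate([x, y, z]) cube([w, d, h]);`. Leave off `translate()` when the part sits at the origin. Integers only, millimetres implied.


translate([145, 234, 0]) cube([75, 24, 849]);
translate([419, 234, 0]) cube([75, 24, 849]);
translate([220, 234, 0]) cube([199, 24, 75]);
translate([220, 234, 774]) cube([199, 24, 75]);


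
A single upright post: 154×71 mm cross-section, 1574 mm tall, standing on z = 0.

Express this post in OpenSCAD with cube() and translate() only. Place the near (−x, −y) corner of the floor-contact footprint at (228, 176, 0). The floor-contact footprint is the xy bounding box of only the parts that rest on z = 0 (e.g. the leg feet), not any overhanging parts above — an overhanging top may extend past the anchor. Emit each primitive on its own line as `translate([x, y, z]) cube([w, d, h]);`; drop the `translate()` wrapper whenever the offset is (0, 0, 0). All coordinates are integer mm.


translate([228, 176, 0]) cube([154, 71, 1574]);


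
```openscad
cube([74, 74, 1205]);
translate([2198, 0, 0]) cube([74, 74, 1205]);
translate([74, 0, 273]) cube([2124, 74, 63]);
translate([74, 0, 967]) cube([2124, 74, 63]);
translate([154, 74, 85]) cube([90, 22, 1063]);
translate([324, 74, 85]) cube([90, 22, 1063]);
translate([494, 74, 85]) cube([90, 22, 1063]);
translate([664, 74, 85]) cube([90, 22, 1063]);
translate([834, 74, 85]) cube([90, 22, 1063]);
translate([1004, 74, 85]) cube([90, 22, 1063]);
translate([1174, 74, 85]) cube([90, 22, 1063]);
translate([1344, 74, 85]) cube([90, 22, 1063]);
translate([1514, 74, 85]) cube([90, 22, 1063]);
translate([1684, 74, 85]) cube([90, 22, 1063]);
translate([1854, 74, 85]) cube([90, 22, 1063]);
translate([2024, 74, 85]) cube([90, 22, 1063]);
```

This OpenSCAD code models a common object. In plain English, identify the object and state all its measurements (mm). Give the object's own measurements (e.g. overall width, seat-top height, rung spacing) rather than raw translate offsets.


A fence section. Two 74×74 mm posts, 1205 mm tall, stand on the floor with a clear span of 2124 mm between their inner faces. Two horizontal rails of 74×63 mm section span the gap between the posts with their undersides at z = 273 mm and z = 967 mm, flush with the posts' −y face. 12 pickets, each 90 mm wide, 22 mm thick and 1063 mm tall, are fixed to the +y face of the rails with their bottoms at z = 85 mm, spaced across the span with a 80 mm gap after the −x post and between neighbouring pickets, with 84 mm left before the +x post.


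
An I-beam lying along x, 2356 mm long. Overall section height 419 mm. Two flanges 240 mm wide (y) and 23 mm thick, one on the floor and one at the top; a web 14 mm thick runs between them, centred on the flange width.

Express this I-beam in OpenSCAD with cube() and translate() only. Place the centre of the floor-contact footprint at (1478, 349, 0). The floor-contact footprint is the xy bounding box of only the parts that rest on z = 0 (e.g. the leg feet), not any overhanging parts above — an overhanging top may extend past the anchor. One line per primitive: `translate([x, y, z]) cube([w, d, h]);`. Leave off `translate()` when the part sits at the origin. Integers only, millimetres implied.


translate([300, 229, 0]) cube([2356, 240, 23]);
translate([300, 342, 23]) cube([2356, 14, 373]);
translate([300, 229, 396]) cube([2356, 240, 23]);


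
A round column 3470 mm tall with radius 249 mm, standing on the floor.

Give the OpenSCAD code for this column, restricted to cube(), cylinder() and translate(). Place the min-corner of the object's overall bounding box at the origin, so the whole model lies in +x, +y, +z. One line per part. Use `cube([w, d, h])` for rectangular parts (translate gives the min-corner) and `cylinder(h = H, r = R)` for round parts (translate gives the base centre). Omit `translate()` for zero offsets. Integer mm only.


translate([249, 249, 0]) cylinder(h = 3470, r = 249);


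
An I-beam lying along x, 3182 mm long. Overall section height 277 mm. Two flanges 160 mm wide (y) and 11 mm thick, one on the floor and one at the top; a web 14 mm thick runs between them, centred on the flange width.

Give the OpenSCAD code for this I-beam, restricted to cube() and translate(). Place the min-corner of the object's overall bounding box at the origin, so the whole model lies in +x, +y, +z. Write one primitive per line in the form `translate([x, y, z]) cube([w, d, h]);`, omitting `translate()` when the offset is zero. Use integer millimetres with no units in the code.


cube([3182, 160, 11]);
translate([0, 73, 11]) cube([3182, 14, 255]);
translate([0, 0, 266]) cube([3182, 160, 11]);


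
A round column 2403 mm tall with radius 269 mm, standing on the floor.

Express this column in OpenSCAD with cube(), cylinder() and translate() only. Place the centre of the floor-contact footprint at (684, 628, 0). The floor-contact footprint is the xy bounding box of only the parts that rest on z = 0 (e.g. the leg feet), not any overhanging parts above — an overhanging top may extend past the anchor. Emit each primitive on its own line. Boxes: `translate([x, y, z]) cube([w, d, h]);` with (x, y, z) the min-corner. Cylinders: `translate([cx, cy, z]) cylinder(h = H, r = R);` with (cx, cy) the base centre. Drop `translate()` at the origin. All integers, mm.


translate([684, 628, 0]) cylinder(h = 2403, r = 269);


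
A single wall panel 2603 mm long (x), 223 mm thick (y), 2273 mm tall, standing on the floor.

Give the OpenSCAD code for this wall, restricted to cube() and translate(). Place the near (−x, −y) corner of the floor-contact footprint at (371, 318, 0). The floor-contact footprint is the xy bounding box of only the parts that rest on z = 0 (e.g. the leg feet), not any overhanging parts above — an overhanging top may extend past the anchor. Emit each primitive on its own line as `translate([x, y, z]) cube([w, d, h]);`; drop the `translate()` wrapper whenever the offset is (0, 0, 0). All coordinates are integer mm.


translate([371, 318, 0]) cube([2603, 223, 2273]);


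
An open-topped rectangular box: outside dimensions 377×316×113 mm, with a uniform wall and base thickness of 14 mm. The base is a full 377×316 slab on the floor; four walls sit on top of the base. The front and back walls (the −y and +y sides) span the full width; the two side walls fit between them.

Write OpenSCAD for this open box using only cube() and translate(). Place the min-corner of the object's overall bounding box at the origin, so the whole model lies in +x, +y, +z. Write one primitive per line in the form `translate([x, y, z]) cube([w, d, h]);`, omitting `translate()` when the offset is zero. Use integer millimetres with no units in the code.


cube([377, 316, 14]);
translate([0, 0, 14]) cube([377, 14, 99]);
translate([0, 302, 14]) cube([377, 14, 99]);
translate([0, 14, 14]) cube([14, 288, 99]);
translate([363, 14, 14]) cube([14, 288, 99]);


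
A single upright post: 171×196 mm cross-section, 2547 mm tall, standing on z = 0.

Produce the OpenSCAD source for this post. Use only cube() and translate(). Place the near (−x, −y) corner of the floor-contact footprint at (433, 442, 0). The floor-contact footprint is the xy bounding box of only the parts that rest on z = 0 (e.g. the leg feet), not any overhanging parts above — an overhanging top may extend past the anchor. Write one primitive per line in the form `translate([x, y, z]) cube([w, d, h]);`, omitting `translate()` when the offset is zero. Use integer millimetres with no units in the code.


translate([433, 442, 0]) cube([171, 196, 2547]);


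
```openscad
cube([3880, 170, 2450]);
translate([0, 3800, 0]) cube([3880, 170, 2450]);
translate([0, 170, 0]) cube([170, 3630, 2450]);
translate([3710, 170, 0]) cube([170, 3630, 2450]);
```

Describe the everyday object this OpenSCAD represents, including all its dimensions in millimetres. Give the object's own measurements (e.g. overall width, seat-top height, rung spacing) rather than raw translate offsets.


The wall frame of a small rectangular building: four walls, each 2450 mm tall and 170 mm thick, enclosing a footprint 3880 mm (x) by 3970 mm (y) outside-to-outside, with no floor or roof. The front and back walls (the −y and +y sides) span the full width; the two side walls fit between them.


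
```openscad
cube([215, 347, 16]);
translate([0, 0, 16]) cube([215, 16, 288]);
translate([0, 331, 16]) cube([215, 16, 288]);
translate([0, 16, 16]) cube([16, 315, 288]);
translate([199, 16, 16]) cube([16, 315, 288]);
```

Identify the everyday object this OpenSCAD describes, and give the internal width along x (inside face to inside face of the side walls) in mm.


An open box. The internal width is 183 mm.

A 215×347 base slab with four walls standing on it — an open box. The base is 215 mm wide and the walls are 16 mm thick, so the internal width is 215 − 2 × 16 = 183 mm.


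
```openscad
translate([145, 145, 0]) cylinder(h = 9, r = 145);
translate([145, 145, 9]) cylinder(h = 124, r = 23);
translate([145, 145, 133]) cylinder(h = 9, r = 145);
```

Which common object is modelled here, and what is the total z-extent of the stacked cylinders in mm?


A spool. The overall height is 142 mm.

Three coaxial cylinders, large–small–large — a spool. Two 9 mm flanges and a 124 mm core give 9 + 124 + 9 = 142 mm.


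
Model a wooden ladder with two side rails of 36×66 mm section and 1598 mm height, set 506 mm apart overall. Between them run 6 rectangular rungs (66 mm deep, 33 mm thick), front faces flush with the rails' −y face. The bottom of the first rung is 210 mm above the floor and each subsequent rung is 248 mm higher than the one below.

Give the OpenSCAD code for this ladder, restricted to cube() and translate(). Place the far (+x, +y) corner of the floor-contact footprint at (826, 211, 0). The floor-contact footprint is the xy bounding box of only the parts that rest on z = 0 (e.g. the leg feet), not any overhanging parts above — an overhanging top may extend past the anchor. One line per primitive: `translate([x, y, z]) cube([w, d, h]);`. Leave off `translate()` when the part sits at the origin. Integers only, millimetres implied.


translate([320, 145, 0]) cube([36, 66, 1598]);
translate([790, 145, 0]) cube([36, 66, 1598]);
translate([356, 145, 210]) cube([434, 66, 33]);
translate([356, 145, 458]) cube([434, 66, 33]);
translate([356, 145, 706]) cube([434, 66, 33]);
translate([356, 145, 954]) cube([434, 66, 33]);
translate([356, 145, 1202]) cube([434, 66, 33]);
translate([356, 145, 1450]) cube([434, 66, 33]);


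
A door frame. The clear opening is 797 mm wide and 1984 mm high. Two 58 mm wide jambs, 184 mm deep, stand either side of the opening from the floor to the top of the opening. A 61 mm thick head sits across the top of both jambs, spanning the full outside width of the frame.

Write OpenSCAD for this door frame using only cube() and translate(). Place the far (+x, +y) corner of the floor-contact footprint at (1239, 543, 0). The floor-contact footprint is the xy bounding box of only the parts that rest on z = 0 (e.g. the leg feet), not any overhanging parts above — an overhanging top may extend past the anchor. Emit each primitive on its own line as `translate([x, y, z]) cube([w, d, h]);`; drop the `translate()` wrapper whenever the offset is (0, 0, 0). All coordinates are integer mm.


translate([326, 359, 0]) cube([58, 184, 1984]);
translate([1181, 359, 0]) cube([58, 184, 1984]);
translate([326, 359, 1984]) cube([913, 184, 61]);


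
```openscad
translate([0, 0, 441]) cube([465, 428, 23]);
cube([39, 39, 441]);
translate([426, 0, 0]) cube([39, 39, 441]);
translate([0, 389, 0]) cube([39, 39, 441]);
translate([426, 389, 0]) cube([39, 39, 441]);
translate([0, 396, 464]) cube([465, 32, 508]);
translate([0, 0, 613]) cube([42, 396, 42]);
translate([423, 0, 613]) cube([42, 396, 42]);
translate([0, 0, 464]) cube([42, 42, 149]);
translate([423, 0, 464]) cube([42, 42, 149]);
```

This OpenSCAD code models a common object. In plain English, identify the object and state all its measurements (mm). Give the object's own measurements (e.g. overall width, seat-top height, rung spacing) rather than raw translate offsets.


A chair. The seat is a 465×428×23 mm slab with its top at z = 464 mm, on four 39×39 mm corner legs (flush with the seat edges, standing on z = 0). A flat backrest 32 mm thick, 508 mm tall, spans the full seat width and rises from the seat top along its +y edge, rear face flush with the rear of the seat. Two armrests of 42×42 mm section run along each side from the seat's front edge to the front of the backrest, top faces 191 mm above the seat top and outer faces flush with the seat's x-edges; a 42×42 mm post under the front of each armrest stands on the seat at the front corner.


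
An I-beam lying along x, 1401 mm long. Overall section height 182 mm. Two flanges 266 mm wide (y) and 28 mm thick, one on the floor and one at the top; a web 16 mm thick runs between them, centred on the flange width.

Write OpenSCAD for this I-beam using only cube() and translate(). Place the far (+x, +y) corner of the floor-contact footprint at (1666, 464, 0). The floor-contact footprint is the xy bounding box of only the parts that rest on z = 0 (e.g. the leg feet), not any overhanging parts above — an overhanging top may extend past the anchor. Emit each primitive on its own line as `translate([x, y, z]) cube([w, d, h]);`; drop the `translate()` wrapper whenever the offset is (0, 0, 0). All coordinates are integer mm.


translate([265, 198, 0]) cube([1401, 266, 28]);
translate([265, 323, 28]) cube([1401, 16, 126]);
translate([265, 198, 154]) cube([1401, 266, 28]);


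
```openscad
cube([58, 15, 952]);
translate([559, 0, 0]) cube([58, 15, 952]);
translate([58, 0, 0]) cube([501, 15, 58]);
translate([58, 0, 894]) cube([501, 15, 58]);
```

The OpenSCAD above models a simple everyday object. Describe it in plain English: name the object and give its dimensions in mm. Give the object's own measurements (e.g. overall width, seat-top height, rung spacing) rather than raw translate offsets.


A rectangular picture frame lying in the x–z plane (depth along y). The opening is 501 mm wide (x) by 836 mm tall (z), surrounded by a border 58 mm wide on all four sides. The frame is 15 mm deep and is made of two full-height vertical stiles with two horizontal rails fitted between them.


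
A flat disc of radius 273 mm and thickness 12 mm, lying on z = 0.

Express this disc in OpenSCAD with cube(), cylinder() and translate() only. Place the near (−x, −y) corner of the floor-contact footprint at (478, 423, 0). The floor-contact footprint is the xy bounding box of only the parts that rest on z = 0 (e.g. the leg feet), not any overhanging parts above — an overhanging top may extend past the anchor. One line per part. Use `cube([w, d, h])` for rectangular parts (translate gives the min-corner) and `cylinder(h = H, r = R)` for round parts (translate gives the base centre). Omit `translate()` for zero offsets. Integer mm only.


translate([751, 696, 0]) cylinder(h = 12, r = 273);


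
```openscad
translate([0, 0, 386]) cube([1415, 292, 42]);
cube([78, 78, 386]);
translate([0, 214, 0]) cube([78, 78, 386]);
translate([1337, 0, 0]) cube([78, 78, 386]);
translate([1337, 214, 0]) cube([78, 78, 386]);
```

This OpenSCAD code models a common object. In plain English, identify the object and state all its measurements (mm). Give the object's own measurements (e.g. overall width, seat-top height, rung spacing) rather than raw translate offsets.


A bench: a 1415×292 mm seat slab, 42 mm thick, top at z = 428 mm, on four 78×78 mm square legs flush with the seat corners and standing on z = 0.


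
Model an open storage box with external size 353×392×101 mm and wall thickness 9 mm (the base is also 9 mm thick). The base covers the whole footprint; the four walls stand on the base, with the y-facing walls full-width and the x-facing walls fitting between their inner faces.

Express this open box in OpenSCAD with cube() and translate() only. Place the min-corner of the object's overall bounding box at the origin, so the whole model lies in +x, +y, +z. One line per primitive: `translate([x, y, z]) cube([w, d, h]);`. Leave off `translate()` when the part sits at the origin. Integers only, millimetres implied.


cube([353, 392, 9]);
translate([0, 0, 9]) cube([353, 9, 92]);
translate([0, 383, 9]) cube([353, 9, 92]);
translate([0, 9, 9]) cube([9, 374, 92]);
translate([344, 9, 9]) cube([9, 374, 92]);


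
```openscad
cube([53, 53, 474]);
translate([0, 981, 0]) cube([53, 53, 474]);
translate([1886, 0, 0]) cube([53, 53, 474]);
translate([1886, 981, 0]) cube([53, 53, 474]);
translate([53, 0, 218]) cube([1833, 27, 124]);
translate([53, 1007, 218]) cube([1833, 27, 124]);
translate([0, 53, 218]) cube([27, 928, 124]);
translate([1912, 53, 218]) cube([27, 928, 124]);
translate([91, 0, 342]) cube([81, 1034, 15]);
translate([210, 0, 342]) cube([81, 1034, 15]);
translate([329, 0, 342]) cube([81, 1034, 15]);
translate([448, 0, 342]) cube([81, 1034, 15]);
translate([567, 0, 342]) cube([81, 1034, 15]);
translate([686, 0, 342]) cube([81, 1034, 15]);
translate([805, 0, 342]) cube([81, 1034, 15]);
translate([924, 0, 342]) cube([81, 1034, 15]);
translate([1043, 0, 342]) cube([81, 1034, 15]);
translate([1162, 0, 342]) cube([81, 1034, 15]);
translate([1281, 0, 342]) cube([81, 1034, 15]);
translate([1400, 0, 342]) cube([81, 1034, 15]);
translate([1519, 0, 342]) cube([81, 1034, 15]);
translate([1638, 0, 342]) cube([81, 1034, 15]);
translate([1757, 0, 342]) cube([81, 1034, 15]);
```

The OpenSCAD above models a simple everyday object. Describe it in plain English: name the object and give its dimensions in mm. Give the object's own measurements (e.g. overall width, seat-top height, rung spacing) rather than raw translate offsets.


A bed frame 1939 mm long (x) by 1034 mm wide (y). Four 53×53 mm corner posts, 474 mm tall, at the corners of the footprint. Four rails of 27 mm thickness and 124 mm height run between adjacent posts with their undersides at z = 218 mm, their outer faces flush with the outside of the frame (the two x-running rails run between the posts' inner faces; the two y-running rails run between the posts' inner faces). 15 slats, each 81 mm wide (x) and 15 mm thick, lie across the top of the two x-running rails, running the full 1034 mm width of the frame in y; along x they sit between the end posts with a 38 mm gap after the −x posts and between neighbouring slats, leaving 48 mm before the +x posts.


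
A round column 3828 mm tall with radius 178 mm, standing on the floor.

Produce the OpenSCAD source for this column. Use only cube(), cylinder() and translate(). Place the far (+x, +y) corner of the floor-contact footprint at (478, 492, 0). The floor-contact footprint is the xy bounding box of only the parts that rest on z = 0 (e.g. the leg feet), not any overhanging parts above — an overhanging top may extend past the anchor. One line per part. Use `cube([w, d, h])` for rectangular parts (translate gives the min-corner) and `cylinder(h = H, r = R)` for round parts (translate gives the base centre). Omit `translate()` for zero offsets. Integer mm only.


translate([300, 314, 0]) cylinder(h = 3828, r = 178);


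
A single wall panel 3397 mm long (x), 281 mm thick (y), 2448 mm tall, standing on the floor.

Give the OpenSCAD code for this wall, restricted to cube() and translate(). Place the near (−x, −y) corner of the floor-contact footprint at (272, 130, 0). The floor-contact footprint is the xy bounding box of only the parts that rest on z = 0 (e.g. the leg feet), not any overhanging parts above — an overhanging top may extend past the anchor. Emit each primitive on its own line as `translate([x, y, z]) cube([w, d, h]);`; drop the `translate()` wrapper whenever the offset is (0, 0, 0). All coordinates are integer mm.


translate([272, 130, 0]) cube([3397, 281, 2448]);


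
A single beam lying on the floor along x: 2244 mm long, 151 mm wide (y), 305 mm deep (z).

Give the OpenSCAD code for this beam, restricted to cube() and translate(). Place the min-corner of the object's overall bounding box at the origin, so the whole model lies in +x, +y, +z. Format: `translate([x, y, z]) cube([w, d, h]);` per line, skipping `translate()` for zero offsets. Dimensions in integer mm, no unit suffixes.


cube([2244, 151, 305]);


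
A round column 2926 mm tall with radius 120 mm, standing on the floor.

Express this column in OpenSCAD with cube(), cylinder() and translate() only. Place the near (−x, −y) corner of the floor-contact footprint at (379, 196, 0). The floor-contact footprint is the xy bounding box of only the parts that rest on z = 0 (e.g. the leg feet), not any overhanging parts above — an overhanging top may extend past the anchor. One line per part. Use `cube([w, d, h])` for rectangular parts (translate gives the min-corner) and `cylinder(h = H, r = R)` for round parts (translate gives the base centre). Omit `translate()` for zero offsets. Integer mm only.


translate([499, 316, 0]) cylinder(h = 2926, r = 120);


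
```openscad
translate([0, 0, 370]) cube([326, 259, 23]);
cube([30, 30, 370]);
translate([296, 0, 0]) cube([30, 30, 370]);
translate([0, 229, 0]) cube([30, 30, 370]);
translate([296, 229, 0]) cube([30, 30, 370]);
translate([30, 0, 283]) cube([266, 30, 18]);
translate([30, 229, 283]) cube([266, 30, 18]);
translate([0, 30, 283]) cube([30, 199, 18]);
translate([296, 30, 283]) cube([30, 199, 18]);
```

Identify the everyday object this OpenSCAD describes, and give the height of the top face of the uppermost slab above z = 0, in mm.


A stool. The seat height is 393 mm.

A 326×259×23 slab at z = 370 on four corner posts — a stool. The seat top is 370 + 23 = 393 mm.


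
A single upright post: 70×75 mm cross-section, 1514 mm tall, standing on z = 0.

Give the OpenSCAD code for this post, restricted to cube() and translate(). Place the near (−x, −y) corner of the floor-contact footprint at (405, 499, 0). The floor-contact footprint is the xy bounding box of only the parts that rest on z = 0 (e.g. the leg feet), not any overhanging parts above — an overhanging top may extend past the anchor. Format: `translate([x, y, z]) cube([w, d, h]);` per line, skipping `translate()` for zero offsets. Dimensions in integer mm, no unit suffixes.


translate([405, 499, 0]) cube([70, 75, 1514]);


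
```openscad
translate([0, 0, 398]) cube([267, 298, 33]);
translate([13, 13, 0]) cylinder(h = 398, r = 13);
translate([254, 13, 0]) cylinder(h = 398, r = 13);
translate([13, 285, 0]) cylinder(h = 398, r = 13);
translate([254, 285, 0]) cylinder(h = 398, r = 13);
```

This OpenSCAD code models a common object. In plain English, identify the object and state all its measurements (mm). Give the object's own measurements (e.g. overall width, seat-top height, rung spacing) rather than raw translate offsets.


A four-legged stool. The seat is a 267×298×33 mm slab whose top surface is at z = 431 mm; four round legs, each 26 mm in diameter, run from the floor (z = 0) to the underside of the seat, each leg's axis is inset half a diameter from the nearest pair of seat edges (so the leg's bounding box is flush with the corner).


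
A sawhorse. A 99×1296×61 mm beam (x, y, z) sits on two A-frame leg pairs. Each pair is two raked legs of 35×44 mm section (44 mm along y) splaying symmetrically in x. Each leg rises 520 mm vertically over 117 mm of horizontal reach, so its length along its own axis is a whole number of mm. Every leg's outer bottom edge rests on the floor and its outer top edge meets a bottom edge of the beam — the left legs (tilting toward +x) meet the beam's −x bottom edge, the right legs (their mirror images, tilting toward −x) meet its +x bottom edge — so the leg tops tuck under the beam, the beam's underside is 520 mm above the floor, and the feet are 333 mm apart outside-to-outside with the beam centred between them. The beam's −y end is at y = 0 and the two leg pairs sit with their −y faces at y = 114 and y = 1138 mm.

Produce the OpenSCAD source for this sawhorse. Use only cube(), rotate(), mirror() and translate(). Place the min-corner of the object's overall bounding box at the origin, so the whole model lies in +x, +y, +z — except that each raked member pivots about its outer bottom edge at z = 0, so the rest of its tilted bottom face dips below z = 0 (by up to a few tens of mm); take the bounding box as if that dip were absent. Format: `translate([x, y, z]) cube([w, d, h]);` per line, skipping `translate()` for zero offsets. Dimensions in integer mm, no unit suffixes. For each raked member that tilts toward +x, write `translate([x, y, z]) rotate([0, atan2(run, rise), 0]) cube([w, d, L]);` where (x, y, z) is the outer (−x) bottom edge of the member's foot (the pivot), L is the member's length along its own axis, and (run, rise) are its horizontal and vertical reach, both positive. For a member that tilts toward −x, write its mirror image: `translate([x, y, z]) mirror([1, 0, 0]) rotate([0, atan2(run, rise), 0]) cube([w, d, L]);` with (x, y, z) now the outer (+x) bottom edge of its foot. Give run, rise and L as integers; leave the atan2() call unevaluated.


translate([117, 0, 520]) cube([99, 1296, 61]);
translate([0, 114, 0]) rotate([0, atan2(117, 520), 0]) cube([35, 44, 533]);
translate([333, 114, 0]) mirror([1, 0, 0]) rotate([0, atan2(117, 520), 0]) cube([35, 44, 533]);
translate([0, 1138, 0]) rotate([0, atan2(117, 520), 0]) cube([35, 44, 533]);
translate([333, 1138, 0]) mirror([1, 0, 0]) rotate([0, atan2(117, 520), 0]) cube([35, 44, 533]);


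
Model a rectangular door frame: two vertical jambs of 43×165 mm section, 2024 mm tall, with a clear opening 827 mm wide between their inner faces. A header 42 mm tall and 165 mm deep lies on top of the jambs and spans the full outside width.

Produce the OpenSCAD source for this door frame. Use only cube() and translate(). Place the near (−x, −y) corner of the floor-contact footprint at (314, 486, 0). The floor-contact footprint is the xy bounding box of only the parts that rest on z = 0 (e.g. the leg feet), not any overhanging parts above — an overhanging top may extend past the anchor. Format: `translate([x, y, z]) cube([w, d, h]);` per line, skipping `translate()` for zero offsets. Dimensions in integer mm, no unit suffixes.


translate([314, 486, 0]) cube([43, 165, 2024]);
translate([1184, 486, 0]) cube([43, 165, 2024]);
translate([314, 486, 2024]) cube([913, 165, 42]);


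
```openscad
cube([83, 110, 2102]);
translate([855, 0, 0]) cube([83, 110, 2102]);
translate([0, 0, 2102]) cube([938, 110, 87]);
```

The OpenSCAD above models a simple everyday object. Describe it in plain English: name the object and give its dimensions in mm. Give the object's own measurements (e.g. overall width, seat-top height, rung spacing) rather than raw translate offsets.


A door frame. The clear opening is 772 mm wide and 2102 mm high. Two 83 mm wide jambs, 110 mm deep, stand either side of the opening from the floor to the top of the opening. A 87 mm thick head sits across the top of both jambs, spanning the full outside width of the frame.


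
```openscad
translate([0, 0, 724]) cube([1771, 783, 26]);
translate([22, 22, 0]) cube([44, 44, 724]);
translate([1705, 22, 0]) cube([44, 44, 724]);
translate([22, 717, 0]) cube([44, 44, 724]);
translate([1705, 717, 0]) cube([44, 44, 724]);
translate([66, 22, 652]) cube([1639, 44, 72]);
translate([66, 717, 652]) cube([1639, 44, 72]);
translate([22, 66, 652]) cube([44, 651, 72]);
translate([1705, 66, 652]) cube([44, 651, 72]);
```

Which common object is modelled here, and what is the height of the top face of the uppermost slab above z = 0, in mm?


A table. The table height is 750 mm.

A 1771×783×26 slab sits at z = 724 on four 44 mm square posts — a table. The top surface is at 724 + 26 = 750 mm.


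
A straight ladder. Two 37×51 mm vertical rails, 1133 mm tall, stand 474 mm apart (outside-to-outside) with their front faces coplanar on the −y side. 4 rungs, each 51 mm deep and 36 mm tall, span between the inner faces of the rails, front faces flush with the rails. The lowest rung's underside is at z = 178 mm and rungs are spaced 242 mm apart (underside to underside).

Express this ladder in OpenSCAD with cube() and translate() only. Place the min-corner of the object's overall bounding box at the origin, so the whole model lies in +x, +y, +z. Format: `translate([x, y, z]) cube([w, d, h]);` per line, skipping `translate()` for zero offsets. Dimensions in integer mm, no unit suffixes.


cube([37, 51, 1133]);
translate([437, 0, 0]) cube([37, 51, 1133]);
translate([37, 0, 178]) cube([400, 51, 36]);
translate([37, 0, 420]) cube([400, 51, 36]);
translate([37, 0, 662]) cube([400, 51, 36]);
translate([37, 0, 904]) cube([400, 51, 36]);


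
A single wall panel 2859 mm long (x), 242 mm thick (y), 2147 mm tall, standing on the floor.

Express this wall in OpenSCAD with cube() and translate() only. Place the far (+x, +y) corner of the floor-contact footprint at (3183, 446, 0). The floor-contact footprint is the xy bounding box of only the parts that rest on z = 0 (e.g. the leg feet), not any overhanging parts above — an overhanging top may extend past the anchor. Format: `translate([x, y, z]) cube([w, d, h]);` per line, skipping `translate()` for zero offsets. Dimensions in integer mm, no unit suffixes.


translate([324, 204, 0]) cube([2859, 242, 2147]);


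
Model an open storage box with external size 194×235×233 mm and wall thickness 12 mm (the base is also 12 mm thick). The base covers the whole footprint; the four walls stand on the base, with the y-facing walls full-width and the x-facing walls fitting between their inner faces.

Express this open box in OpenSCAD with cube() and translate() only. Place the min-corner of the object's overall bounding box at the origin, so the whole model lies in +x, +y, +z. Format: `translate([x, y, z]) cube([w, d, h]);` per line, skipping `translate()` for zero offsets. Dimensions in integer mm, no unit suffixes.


cube([194, 235, 12]);
translate([0, 0, 12]) cube([194, 12, 221]);
translate([0, 223, 12]) cube([194, 12, 221]);
translate([0, 12, 12]) cube([12, 211, 221]);
translate([182, 12, 12]) cube([12, 211, 221]);


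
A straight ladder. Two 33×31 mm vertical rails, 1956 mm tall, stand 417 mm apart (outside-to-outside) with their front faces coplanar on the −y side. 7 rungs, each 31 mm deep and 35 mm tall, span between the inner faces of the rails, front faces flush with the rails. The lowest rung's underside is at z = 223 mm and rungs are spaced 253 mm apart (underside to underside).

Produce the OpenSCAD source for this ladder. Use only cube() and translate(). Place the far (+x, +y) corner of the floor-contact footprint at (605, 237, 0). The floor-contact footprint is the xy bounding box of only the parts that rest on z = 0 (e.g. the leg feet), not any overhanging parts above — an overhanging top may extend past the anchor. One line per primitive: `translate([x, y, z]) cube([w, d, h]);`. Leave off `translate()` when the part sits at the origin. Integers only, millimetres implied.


translate([188, 206, 0]) cube([33, 31, 1956]);
translate([572, 206, 0]) cube([33, 31, 1956]);
translate([221, 206, 223]) cube([351, 31, 35]);
translate([221, 206, 476]) cube([351, 31, 35]);
translate([221, 206, 729]) cube([351, 31, 35]);
translate([221, 206, 982]) cube([351, 31, 35]);
translate([221, 206, 1235]) cube([351, 31, 35]);
translate([221, 206, 1488]) cube([351, 31, 35]);
translate([221, 206, 1741]) cube([351, 31, 35]);


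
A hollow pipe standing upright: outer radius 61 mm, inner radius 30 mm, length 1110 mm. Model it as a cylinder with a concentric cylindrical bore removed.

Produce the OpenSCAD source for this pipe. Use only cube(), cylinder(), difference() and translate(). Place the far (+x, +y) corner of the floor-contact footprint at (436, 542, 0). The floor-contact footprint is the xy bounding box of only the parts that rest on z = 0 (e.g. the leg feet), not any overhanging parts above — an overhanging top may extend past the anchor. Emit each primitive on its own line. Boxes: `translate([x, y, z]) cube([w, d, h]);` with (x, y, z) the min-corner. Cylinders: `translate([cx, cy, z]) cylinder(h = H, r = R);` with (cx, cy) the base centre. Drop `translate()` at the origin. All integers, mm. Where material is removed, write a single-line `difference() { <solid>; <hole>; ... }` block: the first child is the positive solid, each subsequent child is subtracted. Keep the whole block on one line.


difference() { translate([375, 481, 0]) cylinder(h = 1110, r = 61); translate([375, 481, 0]) cylinder(h = 1110, r = 30); }


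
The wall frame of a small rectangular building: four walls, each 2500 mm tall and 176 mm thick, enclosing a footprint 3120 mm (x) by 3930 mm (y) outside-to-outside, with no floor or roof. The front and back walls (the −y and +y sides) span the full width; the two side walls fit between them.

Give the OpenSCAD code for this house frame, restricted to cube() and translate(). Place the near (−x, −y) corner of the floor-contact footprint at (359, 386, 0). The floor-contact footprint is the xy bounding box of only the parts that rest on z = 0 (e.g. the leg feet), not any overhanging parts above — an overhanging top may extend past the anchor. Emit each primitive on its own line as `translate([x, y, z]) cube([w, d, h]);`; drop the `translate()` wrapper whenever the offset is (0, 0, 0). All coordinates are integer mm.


translate([359, 386, 0]) cube([3120, 176, 2500]);
translate([359, 4140, 0]) cube([3120, 176, 2500]);
translate([359, 562, 0]) cube([176, 3578, 2500]);
translate([3303, 562, 0]) cube([176, 3578, 2500]);


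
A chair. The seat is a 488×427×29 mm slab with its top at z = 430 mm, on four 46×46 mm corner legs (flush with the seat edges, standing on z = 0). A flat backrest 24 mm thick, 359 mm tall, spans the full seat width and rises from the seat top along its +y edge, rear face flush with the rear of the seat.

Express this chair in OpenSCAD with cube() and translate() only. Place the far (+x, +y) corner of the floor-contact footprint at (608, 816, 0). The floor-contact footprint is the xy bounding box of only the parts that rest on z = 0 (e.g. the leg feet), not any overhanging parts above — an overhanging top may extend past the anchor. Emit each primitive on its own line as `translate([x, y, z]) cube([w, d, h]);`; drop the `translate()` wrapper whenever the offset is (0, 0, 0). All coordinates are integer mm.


translate([120, 389, 401]) cube([488, 427, 29]);
translate([120, 389, 0]) cube([46, 46, 401]);
translate([562, 389, 0]) cube([46, 46, 401]);
translate([120, 770, 0]) cube([46, 46, 401]);
translate([562, 770, 0]) cube([46, 46, 401]);
translate([120, 792, 430]) cube([488, 24, 359]);
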